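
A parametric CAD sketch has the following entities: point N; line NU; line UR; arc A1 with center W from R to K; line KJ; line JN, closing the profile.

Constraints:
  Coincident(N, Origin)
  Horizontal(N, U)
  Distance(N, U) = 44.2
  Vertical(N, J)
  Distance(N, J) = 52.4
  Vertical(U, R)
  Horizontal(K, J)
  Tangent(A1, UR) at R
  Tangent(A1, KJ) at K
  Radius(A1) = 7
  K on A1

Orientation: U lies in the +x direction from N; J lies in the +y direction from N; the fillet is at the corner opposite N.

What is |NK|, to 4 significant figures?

64.26

N is at the origin; N and U share the same y with |NU| = 44.2 and U on the +x side, so U = (44.20, 0.000). N and J share the same x with |NJ| = 52.4 and J on the +y side, so J = (0.000, 52.40). The virtual corner opposite N is at (44.20, 52.40). A1 meets UR tangentially, so WR is at right angles to UR and tangency of A1 to KJ means the radius WK is perpendicular to KJ, with radius 7.0, so the center W sits 7.0 in from both sides at W = (37.20, 45.40). That places the tangent points at R = (44.20, 45.40) on UR and K = (37.20, 52.40) on KJ. Then |NK| = |K − N| = 64.26.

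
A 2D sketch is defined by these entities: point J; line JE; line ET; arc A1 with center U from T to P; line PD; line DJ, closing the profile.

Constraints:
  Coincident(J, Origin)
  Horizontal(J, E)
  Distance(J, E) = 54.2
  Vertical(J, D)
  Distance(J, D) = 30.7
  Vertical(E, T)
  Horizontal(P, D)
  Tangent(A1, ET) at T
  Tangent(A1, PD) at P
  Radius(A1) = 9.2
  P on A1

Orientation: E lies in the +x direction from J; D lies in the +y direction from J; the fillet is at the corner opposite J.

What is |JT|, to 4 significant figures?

58.31

The virtual corner opposite J is at (54.20, 30.70). Since A1 is tangent to ET there, UT ⟂ ET and tangency of A1 to PD means the radius UP is perpendicular to PD, with radius 9.2, so the center U sits 9.2 in from both sides at U = (45.00, 21.50). That places the tangent points at T = (54.20, 21.50) on ET and P = (45.00, 30.70) on PD. Then |JT| = |T − J| = 58.31.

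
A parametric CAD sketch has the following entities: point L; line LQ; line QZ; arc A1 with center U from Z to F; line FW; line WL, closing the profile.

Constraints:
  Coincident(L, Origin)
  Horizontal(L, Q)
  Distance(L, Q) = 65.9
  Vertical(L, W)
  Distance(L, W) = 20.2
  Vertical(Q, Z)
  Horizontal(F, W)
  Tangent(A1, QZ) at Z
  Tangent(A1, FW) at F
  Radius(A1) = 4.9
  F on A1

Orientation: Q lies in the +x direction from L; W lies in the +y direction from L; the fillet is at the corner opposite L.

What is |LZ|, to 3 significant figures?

67.7

L is at the origin; LQ is horizontal with |LQ| = 65.9 and Q on the +x side, so Q = (65.9, 0.00). LW is vertical with |LW| = 20.2 and W on the +y side, so W = (0.00, 20.2). The virtual corner opposite L is at (65.9, 20.2). Since A1 is tangent to QZ there, UZ ⟂ QZ and the tangent condition forces UF to be normal to FW, with radius 4.9, so the center U sits 4.9 in from both sides at U = (61.0, 15.3). That places the tangent points at Z = (65.9, 15.3) on QZ and F = (61.0, 20.2) on FW. Then |LZ| = |Z − L| = 67.7.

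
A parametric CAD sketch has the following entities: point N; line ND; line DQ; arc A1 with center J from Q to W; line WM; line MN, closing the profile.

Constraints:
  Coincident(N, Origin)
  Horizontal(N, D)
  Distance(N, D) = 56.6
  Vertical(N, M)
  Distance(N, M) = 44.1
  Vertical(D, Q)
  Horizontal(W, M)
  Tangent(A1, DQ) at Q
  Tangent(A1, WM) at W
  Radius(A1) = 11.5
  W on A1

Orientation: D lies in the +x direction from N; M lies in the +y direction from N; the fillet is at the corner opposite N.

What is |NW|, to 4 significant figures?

63.08

N is at the origin; ND is horizontal with |ND| = 56.6 and D on the +x side, so D = (56.60, 0.000). N and M share the same x with |NM| = 44.1 and M on the +y side, so M = (0.000, 44.10). The virtual corner opposite N is at (56.60, 44.10). The tangent condition forces JQ to be normal to DQ and tangency of A1 to WM means the radius JW is perpendicular to WM, with radius 11.5, so the center J sits 11.5 in from both sides at J = (45.10, 32.60). That places the tangent points at Q = (56.60, 32.60) on DQ and W = (45.10, 44.10) on WM. Then |NW| = |W − N| = 63.08.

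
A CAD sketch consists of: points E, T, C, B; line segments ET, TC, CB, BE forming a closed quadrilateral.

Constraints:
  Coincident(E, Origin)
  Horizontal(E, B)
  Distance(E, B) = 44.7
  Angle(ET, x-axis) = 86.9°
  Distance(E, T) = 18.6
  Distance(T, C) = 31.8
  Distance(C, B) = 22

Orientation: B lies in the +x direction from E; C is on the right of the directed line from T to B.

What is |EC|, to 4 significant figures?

23.51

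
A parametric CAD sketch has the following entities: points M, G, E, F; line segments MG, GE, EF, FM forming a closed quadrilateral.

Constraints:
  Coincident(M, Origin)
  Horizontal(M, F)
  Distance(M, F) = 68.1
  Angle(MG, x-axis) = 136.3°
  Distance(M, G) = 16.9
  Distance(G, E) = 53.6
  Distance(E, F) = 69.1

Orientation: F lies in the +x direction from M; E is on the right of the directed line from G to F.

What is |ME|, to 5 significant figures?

38.453

Checks: |GE| = 53.60 ✓; |EF| = 69.10 ✓.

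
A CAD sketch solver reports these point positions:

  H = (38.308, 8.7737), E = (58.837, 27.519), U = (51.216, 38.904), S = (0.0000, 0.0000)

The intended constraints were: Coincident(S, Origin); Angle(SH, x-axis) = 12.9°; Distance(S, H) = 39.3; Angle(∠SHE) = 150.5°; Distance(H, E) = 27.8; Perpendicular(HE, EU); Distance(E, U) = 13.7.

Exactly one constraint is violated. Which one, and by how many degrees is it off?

Perpendicular(HE, EU) — off by 8.60°.

S = (0.00, 0.00) ✓; SH at 12.90° ✓; |SH| = 39.30 ✓; ∠SHE = 150.5° ✓; |HE| = 27.80 ✓; ∠(HE, EU) = 81.40° ✗; |EU| = 13.70 ✓.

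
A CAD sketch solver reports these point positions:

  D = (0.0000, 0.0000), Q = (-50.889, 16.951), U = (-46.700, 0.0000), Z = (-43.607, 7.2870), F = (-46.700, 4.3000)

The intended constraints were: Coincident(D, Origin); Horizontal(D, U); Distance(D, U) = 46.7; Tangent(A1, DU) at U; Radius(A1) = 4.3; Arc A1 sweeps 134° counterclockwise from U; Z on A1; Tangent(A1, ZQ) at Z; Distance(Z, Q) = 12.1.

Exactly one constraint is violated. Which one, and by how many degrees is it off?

Tangent(A1, ZQ) at Z — off by 7.00°.

D = (0.00, 0.00) ✓; D.y = 0.00, U.y = 0.00 ✓; |DU| = 46.70 ✓; ∠(FU, UD) = 90.00° ✓; |FU| = 4.300 ✓; bearing(F→Z) − bearing(F→U) = 134.0° ✓; |FZ| = 4.300 ✓; ∠(FZ, ZQ) = 97.00° ✗; |ZQ| = 12.10 ✓.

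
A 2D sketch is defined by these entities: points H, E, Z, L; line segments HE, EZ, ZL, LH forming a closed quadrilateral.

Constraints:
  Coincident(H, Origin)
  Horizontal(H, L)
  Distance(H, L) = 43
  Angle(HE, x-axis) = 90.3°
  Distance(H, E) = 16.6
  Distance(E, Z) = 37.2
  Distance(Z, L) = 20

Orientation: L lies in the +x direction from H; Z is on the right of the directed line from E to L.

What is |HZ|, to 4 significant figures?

27.69

H is at the origin; H and L share the same y with |HL| = 43.0 and L in +x, so L = (43.0, 0). HE runs at 90.3° with |HE| = 16.6, so E = (-0.08692, 16.60). Z is determined by |EZ| = 37.2 and |ZL| = 20.0 together: it lies at the intersection of circle(E, 37.2) and circle(L, 20.0). With |EL| = 46.17, the foot of the radical line on EL is 33.74 from E and the perpendicular offset is √(37.2² − 33.74²) = 15.67. Taking the right-of-EL solution: Z = (25.77, -10.15).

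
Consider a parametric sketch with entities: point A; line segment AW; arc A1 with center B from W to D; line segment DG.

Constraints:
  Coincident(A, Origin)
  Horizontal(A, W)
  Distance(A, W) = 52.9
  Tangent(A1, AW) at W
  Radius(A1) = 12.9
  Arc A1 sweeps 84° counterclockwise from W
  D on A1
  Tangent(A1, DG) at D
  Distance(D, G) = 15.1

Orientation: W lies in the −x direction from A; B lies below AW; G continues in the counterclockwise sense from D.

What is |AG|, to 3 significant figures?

72.4

On A1, W sits at bearing 90° from B; an 84° counterclockwise sweep puts D at bearing 174°, so D = B + 12.9·(cos 174°, sin 174°) = (-65.7, -11.6). The tangent condition forces BD to be normal to DG, so DG runs along (−sin 174°, cos 174°); with |DG| = 15.1, G = (-67.3, -26.6). Then |AG| = |G − A| = 72.4.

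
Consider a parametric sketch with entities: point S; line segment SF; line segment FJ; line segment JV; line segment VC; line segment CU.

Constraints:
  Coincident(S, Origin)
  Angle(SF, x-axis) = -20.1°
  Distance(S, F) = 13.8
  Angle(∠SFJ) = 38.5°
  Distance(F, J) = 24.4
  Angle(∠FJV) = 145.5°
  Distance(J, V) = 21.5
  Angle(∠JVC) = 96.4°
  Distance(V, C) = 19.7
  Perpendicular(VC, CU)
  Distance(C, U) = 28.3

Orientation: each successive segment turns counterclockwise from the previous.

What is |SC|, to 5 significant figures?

30.418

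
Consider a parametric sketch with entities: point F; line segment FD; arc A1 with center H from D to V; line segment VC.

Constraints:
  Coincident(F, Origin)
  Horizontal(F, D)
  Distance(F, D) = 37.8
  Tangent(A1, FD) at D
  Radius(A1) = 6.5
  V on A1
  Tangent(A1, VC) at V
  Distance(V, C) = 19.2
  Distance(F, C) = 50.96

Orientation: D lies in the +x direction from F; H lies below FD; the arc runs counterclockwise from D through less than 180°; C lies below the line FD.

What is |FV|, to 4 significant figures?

34.17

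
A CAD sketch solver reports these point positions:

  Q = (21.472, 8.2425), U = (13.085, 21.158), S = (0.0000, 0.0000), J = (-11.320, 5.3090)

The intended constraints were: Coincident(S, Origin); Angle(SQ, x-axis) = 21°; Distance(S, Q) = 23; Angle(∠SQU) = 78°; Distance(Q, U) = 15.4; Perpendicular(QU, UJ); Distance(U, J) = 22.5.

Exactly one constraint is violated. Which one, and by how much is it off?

Distance(U, J) = 22.5 — off by 6.60.

S = (0.00, 0.00) ✓; SQ at 21.00° ✓; |SQ| = 23.00 ✓; ∠SQU = 78.00° ✓; |QU| = 15.40 ✓; ∠(QU, UJ) = 90.00° ✓; |UJ| = 29.10 ✗.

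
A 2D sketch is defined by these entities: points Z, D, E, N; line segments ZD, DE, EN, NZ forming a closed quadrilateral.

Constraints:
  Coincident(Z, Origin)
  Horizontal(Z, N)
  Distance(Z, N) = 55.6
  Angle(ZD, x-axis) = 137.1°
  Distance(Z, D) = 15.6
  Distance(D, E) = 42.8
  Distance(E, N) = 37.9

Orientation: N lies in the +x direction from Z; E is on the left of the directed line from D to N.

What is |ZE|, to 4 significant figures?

38.73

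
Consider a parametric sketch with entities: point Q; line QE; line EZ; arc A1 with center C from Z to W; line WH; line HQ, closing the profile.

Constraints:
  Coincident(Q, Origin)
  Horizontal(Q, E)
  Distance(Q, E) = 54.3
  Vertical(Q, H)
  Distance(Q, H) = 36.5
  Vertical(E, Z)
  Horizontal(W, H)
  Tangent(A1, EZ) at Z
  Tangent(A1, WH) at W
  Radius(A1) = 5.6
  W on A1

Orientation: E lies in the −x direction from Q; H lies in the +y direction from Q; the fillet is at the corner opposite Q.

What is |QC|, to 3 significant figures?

57.7

Q is at the origin; QE is horizontal with |QE| = 54.3 and E on the −x side, so E = (-54.3, 0.00). QH is vertical with |QH| = 36.5 and H on the +y side, so H = (0.00, 36.5). The virtual corner opposite Q is at (-54.3, 36.5). The tangent condition forces CZ to be normal to EZ and the tangent condition forces CW to be normal to WH, with radius 5.6, so the center C sits 5.6 in from both sides at C = (-48.7, 30.9). Then |QC| = |C − Q| = 57.7.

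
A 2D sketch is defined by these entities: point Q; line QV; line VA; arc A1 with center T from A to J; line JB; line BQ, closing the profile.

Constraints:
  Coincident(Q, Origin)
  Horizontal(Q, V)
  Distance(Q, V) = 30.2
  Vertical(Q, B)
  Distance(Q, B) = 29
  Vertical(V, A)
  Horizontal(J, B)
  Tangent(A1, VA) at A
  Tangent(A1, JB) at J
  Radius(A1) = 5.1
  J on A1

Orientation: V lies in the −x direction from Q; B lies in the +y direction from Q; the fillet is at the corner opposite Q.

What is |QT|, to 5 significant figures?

34.659

Q is at the origin; Q and V share the same y with |QV| = 30.2 and V on the −x side, so V = (-30.200, 0.0000). QB is vertical with |QB| = 29.0 and B on the +y side, so B = (0.0000, 29.000). The virtual corner opposite Q is at (-30.200, 29.000). Since A1 is tangent to VA there, TA ⟂ VA and tangency of A1 to JB means the radius TJ is perpendicular to JB, with radius 5.1, so the center T sits 5.1 in from both sides at T = (-25.100, 23.900). Then |QT| = |T − Q| = 34.659.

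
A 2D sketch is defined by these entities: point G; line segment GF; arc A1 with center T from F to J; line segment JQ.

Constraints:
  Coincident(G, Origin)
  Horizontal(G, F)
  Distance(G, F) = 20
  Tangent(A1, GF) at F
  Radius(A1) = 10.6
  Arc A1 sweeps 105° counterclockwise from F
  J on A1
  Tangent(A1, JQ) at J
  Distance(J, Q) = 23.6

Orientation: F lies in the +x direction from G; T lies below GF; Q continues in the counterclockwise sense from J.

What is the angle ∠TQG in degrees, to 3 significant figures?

32.9°

G is at the origin; G and F share the same y with |GF| = 20.0 and F on the +x side, so F = (20.0, 0.00). Since A1 is tangent to GF there, TF ⟂ GF, so T = F + (0, -10.6) = (20.0, -10.6). On A1, F sits at bearing 90° from T; a 105° counterclockwise sweep puts J at bearing 195°, so J = T + 10.6·(cos 195°, sin 195°) = (9.76, -13.3). Since A1 is tangent to JQ there, TJ ⟂ JQ, so JQ runs along (−sin 195°, cos 195°); with |JQ| = 23.6, Q = (15.9, -36.1). Then cos ∠TQG = QT·QG / (|QT||QG|), giving 32.9°.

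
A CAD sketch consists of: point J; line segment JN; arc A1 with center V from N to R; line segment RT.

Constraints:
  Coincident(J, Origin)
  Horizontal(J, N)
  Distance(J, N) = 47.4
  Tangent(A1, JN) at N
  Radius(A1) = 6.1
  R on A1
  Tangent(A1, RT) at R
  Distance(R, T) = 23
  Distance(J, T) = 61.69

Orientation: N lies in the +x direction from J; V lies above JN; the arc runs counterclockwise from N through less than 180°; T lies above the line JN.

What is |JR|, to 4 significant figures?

53.81

Checks: ∠(VN, NJ) = 90.00° ✓; |VN| = 6.100 ✓; |VR| = 6.100 ✓; ∠(VR, RT) = 90.00° ✓; |RT| = 23.00 ✓; |JT| = 61.69 ✓.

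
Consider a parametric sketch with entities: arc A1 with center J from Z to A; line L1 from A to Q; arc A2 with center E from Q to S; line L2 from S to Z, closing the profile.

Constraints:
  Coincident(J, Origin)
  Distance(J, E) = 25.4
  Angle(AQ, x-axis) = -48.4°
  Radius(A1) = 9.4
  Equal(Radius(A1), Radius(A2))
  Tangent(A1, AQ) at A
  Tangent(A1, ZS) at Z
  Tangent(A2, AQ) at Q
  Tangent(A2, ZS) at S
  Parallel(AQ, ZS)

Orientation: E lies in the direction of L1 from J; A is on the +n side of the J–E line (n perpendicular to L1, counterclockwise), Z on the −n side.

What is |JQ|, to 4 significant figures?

27.08

Tangency of A1 to both parallel lines with radius 9.4 puts A and Z at J ± 9.4·n: A = (7.029, 6.241), Z = (-7.029, -6.241). Equal radii place Q and S the same way about E: Q = E + 9.4·n = (23.89, -12.75), S = E − 9.4·n = (9.834, -25.23). Then |JQ| = |Q − J| = 27.08.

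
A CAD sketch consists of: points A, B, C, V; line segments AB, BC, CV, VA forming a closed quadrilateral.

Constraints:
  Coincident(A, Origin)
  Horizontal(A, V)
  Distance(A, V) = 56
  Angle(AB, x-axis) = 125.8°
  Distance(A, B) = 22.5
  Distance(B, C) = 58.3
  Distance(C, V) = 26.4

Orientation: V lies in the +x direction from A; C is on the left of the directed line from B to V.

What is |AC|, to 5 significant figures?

50.846

Checks: A = (0.00, 0.00) ✓; |BC| = 58.30 ✓; |CV| = 26.40 ✓.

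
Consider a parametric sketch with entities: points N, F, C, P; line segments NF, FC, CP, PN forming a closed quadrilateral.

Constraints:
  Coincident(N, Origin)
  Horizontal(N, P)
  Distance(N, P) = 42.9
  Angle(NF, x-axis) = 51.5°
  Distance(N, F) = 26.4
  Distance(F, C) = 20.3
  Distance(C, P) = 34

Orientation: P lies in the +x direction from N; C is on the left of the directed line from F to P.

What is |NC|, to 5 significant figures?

46.264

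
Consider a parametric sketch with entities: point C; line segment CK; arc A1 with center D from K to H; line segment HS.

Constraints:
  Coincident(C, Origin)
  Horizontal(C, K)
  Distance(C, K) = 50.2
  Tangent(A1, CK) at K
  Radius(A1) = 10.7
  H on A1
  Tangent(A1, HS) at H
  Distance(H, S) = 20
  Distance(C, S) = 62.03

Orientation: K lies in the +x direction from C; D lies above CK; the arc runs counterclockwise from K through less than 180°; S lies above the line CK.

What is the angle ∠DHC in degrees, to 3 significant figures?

8.85°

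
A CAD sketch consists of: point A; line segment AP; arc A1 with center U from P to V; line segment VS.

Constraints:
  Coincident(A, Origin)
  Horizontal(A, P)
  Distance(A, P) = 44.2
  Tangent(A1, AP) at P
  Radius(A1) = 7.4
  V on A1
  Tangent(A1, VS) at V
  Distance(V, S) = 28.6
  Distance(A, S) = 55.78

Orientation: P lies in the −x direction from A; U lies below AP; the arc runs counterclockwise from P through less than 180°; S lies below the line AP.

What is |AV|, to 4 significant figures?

52.13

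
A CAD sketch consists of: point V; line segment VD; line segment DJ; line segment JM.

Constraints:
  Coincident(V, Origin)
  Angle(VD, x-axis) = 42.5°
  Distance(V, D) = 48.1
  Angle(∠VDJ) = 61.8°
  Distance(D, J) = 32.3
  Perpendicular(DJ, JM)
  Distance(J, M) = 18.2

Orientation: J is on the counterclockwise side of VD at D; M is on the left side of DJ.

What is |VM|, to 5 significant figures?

26.015

∠VDJ = 61.8°, so DJ runs at 42.5° + (180° − 61.8°) = 160.70° from the x-axis; with |DJ| = 32.3, J = D + 32.3·(cos 160.70°, sin 160.70°) = (4.9783, 43.172). DJ ⟂ JM; with |JM| = 18.2 on the left of DJ, M = J + 18.2·(-0.33051, -0.94380) = (-1.0371, 25.994). Then |VM| = |M − V| = 26.015.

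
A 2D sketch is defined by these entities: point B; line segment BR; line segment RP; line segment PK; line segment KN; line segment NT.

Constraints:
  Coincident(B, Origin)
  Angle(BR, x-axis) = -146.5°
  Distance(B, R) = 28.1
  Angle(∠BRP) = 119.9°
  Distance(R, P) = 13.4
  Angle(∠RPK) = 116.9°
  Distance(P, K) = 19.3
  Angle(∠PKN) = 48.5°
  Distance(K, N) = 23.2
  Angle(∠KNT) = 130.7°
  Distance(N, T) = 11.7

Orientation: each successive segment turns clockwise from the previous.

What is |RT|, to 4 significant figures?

5.533

∠PKN = 48.5° gives KN at -41.20° from the x-axis; with |KN| = 23.2, N = (-18.06, -5.491). ∠KNT = 130.7° gives NT at -90.50° from the x-axis; with |NT| = 11.7, T = (-18.16, -17.19). Then |RT| = |T − R| = 5.533.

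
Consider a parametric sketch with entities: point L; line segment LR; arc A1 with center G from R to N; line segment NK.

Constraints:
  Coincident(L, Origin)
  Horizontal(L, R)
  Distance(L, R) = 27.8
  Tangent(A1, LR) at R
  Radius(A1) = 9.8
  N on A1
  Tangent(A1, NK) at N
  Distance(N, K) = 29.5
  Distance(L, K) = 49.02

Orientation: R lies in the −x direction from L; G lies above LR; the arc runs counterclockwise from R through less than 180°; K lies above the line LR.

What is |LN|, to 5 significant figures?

22.362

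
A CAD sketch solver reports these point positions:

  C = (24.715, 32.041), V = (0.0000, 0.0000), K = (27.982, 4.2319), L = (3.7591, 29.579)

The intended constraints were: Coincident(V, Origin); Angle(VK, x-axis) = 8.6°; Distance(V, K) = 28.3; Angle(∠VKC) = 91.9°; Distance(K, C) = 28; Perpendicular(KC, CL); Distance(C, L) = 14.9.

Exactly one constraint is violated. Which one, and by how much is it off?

Distance(C, L) = 14.9 — off by 6.20.

V = (0.00, 0.00) ✓; VK at 8.600° ✓; |VK| = 28.30 ✓; ∠VKC = 91.90° ✓; |KC| = 28.00 ✓; ∠(KC, CL) = 90.00° ✓; |CL| = 21.10 ✗.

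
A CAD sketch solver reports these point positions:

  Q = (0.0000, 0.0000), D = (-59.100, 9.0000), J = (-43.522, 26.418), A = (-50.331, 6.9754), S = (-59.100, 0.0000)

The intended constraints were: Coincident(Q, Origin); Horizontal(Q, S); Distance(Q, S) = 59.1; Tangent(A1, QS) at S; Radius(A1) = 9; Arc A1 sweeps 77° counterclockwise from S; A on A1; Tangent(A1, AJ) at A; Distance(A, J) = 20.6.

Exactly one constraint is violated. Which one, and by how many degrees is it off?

Tangent(A1, AJ) at A — off by 6.30°.

Q = (0.00, 0.00) ✓; Q.y = 0.00, S.y = 0.00 ✓; |QS| = 59.10 ✓; ∠(DS, SQ) = 90.00° ✓; |DS| = 9.000 ✓; bearing(D→A) − bearing(D→S) = 77.00° ✓; |DA| = 9.000 ✓; ∠(DA, AJ) = 96.30° ✗; |AJ| = 20.60 ✓.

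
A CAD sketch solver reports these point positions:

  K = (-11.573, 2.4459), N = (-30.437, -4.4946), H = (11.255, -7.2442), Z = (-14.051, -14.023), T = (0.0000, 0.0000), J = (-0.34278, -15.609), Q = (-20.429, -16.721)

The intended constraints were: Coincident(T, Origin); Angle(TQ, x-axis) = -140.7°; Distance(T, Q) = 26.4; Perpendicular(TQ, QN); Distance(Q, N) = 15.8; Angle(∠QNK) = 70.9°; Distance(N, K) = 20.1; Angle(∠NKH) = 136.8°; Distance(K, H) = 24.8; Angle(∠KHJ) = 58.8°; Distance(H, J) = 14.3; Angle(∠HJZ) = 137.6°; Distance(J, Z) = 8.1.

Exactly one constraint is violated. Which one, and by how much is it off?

Distance(J, Z) = 8.1 — off by 5.70.

T = (0.00, 0.00) ✓; TQ at -140.7° ✓; |TQ| = 26.40 ✓; ∠(TQ, QN) = 90.00° ✓; |QN| = 15.80 ✓; ∠QNK = 70.90° ✓; |NK| = 20.10 ✓; ∠NKH = 136.8° ✓; |KH| = 24.80 ✓; ∠KHJ = 58.80° ✓; |HJ| = 14.30 ✓; ∠HJZ = 137.6° ✓; |JZ| = 13.80 ✗.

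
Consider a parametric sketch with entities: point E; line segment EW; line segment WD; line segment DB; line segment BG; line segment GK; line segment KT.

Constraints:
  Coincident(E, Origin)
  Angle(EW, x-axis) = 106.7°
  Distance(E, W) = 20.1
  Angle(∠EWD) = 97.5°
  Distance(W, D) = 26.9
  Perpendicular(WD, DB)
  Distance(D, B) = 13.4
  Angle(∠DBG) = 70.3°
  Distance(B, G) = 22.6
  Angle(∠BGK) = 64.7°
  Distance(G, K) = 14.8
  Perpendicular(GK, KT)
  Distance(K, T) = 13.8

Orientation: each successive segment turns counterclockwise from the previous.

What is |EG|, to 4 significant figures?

16.37

E is at the origin; EW runs at 106.7° with length 20.1, so W = (-5.776, 19.25). ∠EWD = 97.5° gives WD at -170.8° from the x-axis; with |WD| = 26.9, D = (-32.33, 14.95). WD is perpendicular to DB, so DB runs at -80.80°; with |DB| = 13.4, B = (-30.19, 1.724). ∠DBG = 70.3° gives BG at 28.90° from the x-axis; with |BG| = 22.6, G = (-10.40, 12.65). Then |EG| = |G − E| = 16.37.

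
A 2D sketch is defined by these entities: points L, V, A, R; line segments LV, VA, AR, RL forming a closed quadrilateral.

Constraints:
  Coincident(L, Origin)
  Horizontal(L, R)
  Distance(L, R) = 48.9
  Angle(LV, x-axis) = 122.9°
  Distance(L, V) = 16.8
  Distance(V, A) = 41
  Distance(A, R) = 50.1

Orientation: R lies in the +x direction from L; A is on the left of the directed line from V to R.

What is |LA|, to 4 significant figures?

46.79

L is at the origin; L and R share the same y with |LR| = 48.9 and R in +x, so R = (48.9, 0). LV runs at 122.9° with |LV| = 16.8, so V = (-9.125, 14.11). A is determined by |VA| = 41.0 and |AR| = 50.1 together: it lies at the intersection of circle(V, 41.0) and circle(R, 50.1). With |VR| = 59.72, the foot of the radical line on VR is 22.92 from V and the perpendicular offset is √(41.0² − 22.92²) = 34.00. Taking the left-of-VR solution: A = (21.17, 41.73).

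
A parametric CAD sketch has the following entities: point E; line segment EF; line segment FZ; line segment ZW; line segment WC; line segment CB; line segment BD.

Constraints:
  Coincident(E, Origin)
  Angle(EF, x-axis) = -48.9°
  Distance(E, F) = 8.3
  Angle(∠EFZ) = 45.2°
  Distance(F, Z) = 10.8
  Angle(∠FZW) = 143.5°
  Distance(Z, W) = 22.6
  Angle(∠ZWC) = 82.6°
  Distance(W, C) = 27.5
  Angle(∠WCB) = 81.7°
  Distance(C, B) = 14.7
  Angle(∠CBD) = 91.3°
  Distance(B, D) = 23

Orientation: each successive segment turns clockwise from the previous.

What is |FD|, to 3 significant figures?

20.1

∠WCB = 81.7° gives CB at -55.9° from the x-axis; with |CB| = 14.7, B = (5.97, 15.4). ∠CBD = 91.3° gives BD at -145° from the x-axis; with |BD| = 23.0, D = (-12.8, 2.08). Then |FD| = |D − F| = 20.1.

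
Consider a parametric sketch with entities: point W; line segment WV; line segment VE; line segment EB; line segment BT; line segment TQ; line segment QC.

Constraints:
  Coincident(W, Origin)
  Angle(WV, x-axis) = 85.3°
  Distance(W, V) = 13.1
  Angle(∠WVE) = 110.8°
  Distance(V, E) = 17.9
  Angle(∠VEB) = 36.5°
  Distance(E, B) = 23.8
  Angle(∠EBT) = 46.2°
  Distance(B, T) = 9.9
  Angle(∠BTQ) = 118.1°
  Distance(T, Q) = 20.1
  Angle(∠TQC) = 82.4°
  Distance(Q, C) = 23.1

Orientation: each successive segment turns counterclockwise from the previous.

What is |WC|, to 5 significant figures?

29.691

∠BTQ = 118.1° gives TQ at 133.70° from the x-axis; with |TQ| = 20.1, Q = (-14.704, 23.684). ∠TQC = 82.4° gives QC at -128.70° from the x-axis; with |QC| = 23.1, C = (-29.147, 5.6564). Then |WC| = |C − W| = 29.691.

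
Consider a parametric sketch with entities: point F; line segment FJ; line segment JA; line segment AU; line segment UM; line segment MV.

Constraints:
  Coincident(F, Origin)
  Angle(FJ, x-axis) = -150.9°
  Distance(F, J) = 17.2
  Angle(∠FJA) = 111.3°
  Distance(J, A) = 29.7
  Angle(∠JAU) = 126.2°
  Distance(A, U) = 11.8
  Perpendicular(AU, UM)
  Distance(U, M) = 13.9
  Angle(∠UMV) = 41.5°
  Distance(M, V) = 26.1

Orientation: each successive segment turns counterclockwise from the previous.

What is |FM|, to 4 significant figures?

31.75

F is at the origin; FJ runs at -150.9° with length 17.2, so J = (-15.03, -8.365). ∠FJA = 111.3° gives JA at -82.20° from the x-axis; with |JA| = 29.7, A = (-11.00, -37.79). ∠JAU = 126.2° gives AU at -28.40° from the x-axis; with |AU| = 11.8, U = (-0.6183, -43.40). AU ⟂ UM, so UM runs at 61.60°; with |UM| = 13.9, M = (5.993, -31.18). Then |FM| = |M − F| = 31.75.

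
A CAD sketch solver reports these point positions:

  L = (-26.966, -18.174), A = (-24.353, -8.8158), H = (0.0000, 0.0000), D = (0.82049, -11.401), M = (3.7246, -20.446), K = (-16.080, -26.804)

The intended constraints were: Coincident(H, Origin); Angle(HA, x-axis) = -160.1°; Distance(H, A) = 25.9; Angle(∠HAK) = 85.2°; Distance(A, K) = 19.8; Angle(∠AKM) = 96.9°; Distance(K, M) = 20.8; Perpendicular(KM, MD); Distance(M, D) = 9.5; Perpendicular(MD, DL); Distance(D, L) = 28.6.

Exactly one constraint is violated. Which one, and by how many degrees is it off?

Perpendicular(MD, DL) — off by 4.10°.

H = (0.00, 0.00) ✓; HA at -160.1° ✓; |HA| = 25.90 ✓; ∠HAK = 85.20° ✓; |AK| = 19.80 ✓; ∠AKM = 96.90° ✓; |KM| = 20.80 ✓; ∠(KM, MD) = 90.00° ✓; |MD| = 9.500 ✓; ∠(MD, DL) = 85.90° ✗; |DL| = 28.60 ✓.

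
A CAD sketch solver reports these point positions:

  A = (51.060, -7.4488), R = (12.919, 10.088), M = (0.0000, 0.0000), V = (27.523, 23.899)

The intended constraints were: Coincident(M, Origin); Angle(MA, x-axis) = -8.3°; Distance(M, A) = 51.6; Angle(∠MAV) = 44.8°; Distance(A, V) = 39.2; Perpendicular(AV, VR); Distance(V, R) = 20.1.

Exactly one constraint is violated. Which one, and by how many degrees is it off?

Perpendicular(AV, VR) — off by 6.50°.

M = (0.00, 0.00) ✓; MA at -8.300° ✓; |MA| = 51.60 ✓; ∠MAV = 44.80° ✓; |AV| = 39.20 ✓; ∠(AV, VR) = 96.50° ✗; |VR| = 20.10 ✓.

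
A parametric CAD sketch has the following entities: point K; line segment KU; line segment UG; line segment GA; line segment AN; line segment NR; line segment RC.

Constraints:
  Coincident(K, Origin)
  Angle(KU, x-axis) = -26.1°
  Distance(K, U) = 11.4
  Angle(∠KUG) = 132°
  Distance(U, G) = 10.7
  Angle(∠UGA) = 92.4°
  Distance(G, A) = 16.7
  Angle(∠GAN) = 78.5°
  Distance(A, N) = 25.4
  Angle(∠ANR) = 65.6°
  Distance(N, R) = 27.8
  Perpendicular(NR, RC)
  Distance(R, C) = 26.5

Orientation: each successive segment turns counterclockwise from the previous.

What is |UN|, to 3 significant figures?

18.6

K is at the origin; KU runs at -26.1° with length 11.4, so U = (10.2, -5.02). ∠KUG = 132.0° gives UG at 21.9° from the x-axis; with |UG| = 10.7, G = (20.2, -1.02). ∠UGA = 92.4° gives GA at 110° from the x-axis; with |GA| = 16.7, A = (14.6, 14.7). ∠GAN = 78.5° gives AN at -149° from the x-axis; with |AN| = 25.4, N = (-7.18, 1.64). Then |UN| = |N − U| = 18.6.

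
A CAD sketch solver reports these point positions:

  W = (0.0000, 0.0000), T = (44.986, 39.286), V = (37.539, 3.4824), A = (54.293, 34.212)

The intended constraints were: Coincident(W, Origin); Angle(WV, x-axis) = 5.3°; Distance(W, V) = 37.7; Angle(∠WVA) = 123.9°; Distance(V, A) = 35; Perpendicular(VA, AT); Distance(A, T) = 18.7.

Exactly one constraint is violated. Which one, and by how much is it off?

Distance(A, T) = 18.7 — off by 8.10.

W = (0.00, 0.00) ✓; WV at 5.300° ✓; |WV| = 37.70 ✓; ∠WVA = 123.9° ✓; |VA| = 35.00 ✓; ∠(VA, AT) = 90.00° ✓; |AT| = 10.60 ✗.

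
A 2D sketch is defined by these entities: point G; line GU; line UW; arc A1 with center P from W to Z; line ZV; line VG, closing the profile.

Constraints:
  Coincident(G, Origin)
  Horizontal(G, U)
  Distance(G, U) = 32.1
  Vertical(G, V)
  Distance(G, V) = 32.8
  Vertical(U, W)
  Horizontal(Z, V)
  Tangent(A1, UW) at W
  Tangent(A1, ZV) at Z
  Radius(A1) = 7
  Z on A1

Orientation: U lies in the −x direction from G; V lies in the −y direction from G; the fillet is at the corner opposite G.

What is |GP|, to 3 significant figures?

36.0

GV is vertical with |GV| = 32.8 and V on the −y side, so V = (0.00, -32.8). The virtual corner opposite G is at (-32.1, -32.8). A1 meets UW tangentially, so PW is at right angles to UW and tangency of A1 to ZV means the radius PZ is perpendicular to ZV, with radius 7.0, so the center P sits 7.0 in from both sides at P = (-25.1, -25.8). Then |GP| = |P − G| = 36.0.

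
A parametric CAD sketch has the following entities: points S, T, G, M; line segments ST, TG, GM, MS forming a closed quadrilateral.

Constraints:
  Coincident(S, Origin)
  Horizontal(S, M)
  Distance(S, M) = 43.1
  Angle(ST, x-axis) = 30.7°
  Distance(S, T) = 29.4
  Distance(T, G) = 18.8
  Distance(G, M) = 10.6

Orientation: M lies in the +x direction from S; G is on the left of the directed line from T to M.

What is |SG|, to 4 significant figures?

44.82

Checks: |TG| = 18.80 ✓; |GM| = 10.60 ✓.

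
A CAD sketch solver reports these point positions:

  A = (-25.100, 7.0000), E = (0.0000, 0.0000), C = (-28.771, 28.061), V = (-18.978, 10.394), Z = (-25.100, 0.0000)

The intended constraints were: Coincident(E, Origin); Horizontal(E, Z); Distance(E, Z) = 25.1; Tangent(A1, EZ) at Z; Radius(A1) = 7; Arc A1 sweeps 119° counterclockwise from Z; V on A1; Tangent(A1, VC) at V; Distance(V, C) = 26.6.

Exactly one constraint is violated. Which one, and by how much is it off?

Distance(V, C) = 26.6 — off by 6.40.

E = (0.00, 0.00) ✓; E.y = 0.00, Z.y = 0.00 ✓; |EZ| = 25.10 ✓; ∠(AZ, ZE) = 90.00° ✓; |AZ| = 7.000 ✓; bearing(A→V) − bearing(A→Z) = 119.0° ✓; |AV| = 7.000 ✓; ∠(AV, VC) = 90.00° ✓; |VC| = 20.20 ✗.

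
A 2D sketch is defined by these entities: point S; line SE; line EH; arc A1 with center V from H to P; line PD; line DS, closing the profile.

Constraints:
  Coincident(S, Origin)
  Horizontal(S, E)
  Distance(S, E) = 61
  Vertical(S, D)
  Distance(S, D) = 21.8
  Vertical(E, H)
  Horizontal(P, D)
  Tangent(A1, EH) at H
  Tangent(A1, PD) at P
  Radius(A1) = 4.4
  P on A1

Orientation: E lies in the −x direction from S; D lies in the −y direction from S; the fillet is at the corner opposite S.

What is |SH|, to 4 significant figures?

63.43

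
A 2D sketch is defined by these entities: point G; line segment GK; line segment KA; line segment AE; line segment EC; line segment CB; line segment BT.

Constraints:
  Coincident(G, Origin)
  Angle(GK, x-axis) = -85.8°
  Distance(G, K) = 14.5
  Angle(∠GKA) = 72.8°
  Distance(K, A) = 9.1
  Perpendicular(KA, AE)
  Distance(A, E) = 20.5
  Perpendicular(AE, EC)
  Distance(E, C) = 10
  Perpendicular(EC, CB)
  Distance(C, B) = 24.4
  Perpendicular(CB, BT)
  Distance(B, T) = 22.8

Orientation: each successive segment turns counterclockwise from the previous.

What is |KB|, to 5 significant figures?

4.0025

The perpendicularity gives EC at right angles to AE, so EC runs at -158.60°; with |EC| = 10.0, C = (-7.2560, 4.2972). The perpendicularity gives CB at right angles to EC, so CB runs at -68.600°; with |CB| = 24.4, B = (1.6470, -18.421). Then |KB| = |B − K| = 4.0025.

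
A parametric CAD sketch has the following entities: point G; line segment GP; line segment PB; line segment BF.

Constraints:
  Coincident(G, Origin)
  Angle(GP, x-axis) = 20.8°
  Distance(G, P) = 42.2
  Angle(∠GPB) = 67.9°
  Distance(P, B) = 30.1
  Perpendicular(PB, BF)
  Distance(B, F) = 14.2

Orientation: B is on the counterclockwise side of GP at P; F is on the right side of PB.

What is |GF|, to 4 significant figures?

55.16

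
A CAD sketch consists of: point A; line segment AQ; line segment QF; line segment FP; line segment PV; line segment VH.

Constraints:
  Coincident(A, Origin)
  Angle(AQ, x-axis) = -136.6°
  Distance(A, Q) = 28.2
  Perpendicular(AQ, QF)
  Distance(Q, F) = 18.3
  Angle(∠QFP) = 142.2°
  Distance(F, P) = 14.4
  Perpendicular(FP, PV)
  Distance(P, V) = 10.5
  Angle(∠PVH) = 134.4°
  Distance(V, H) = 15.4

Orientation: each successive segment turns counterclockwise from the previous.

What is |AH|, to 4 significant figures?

12.24

A is at the origin; AQ runs at -136.6° with length 28.2, so Q = (-20.49, -19.38). The perpendicularity gives QF at right angles to AQ, so QF runs at -46.60°; with |QF| = 18.3, F = (-7.916, -32.67). ∠QFP = 142.2° gives FP at -8.800° from the x-axis; with |FP| = 14.4, P = (6.315, -34.88). FP is perpendicular to PV, so PV runs at 81.20°; with |PV| = 10.5, V = (7.921, -24.50). ∠PVH = 134.4° gives VH at 126.8° from the x-axis; with |VH| = 15.4, H = (-1.304, -12.17). Then |AH| = |H − A| = 12.24.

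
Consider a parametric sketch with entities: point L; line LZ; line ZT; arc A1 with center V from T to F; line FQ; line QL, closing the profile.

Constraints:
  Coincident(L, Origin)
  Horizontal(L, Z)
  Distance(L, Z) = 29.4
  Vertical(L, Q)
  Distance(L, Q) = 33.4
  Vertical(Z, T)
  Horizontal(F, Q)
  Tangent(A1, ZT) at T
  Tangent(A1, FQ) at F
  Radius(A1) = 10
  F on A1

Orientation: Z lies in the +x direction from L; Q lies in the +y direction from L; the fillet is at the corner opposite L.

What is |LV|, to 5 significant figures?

30.396

L is at the origin; LZ is horizontal with |LZ| = 29.4 and Z on the +x side, so Z = (29.400, 0.0000). LQ is vertical with |LQ| = 33.4 and Q on the +y side, so Q = (0.0000, 33.400). The virtual corner opposite L is at (29.400, 33.400). Since A1 is tangent to ZT there, VT ⟂ ZT and since A1 is tangent to FQ there, VF ⟂ FQ, with radius 10.0, so the center V sits 10.0 in from both sides at V = (19.400, 23.400). Then |LV| = |V − L| = 30.396.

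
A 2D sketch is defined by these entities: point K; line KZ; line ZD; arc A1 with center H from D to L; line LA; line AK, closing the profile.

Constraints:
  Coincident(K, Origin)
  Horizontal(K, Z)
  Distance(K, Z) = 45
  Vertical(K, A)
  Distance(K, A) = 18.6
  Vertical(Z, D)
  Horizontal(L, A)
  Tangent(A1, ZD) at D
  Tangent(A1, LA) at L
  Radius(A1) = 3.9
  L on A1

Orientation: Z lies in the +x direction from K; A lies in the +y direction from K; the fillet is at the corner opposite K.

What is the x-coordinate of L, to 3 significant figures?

41.1

The virtual corner opposite K is at (45.0, 18.6). Tangency of A1 to ZD means the radius HD is perpendicular to ZD and tangency of A1 to LA means the radius HL is perpendicular to LA, with radius 3.9, so the center H sits 3.9 in from both sides at H = (41.1, 14.7). That places the tangent points at D = (45.0, 14.7) on ZD and L = (41.1, 18.6) on LA. So L.x = 41.1.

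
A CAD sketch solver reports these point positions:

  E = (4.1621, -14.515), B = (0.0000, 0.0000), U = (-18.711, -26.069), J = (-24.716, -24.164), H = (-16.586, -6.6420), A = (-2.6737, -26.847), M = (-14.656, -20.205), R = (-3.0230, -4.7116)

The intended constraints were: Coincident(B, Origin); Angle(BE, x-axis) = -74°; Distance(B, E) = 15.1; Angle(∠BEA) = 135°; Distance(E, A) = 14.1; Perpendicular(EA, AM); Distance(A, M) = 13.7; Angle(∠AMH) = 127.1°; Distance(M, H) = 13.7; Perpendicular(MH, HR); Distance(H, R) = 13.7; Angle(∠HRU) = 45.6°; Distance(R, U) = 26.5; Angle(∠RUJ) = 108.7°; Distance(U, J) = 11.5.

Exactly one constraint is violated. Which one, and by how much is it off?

Distance(U, J) = 11.5 — off by 5.20.

B = (0.00, 0.00) ✓; BE at -74.00° ✓; |BE| = 15.10 ✓; ∠BEA = 135.0° ✓; |EA| = 14.10 ✓; ∠(EA, AM) = 90.00° ✓; |AM| = 13.70 ✓; ∠AMH = 127.1° ✓; |MH| = 13.70 ✓; ∠(MH, HR) = 90.00° ✓; |HR| = 13.70 ✓; ∠HRU = 45.60° ✓; |RU| = 26.50 ✓; ∠RUJ = 108.7° ✓; |UJ| = 6.300 ✗.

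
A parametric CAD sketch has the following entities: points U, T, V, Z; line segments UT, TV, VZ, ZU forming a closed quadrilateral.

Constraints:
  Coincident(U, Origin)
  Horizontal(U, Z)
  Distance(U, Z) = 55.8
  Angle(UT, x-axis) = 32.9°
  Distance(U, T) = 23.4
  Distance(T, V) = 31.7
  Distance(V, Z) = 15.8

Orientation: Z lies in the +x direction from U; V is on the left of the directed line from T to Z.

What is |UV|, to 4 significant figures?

53.44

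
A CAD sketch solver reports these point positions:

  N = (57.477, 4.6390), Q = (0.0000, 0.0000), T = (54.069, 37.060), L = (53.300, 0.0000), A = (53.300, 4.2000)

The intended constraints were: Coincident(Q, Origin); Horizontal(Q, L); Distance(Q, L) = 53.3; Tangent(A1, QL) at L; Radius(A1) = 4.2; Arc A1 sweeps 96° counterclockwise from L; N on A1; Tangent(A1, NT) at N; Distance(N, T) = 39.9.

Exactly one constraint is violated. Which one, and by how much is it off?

Distance(N, T) = 39.9 — off by 7.30.

Q = (0.00, 0.00) ✓; Q.y = 0.00, L.y = 0.00 ✓; |QL| = 53.30 ✓; ∠(AL, LQ) = 90.00° ✓; |AL| = 4.200 ✓; bearing(A→N) − bearing(A→L) = 96.00° ✓; |AN| = 4.200 ✓; ∠(AN, NT) = 90.00° ✓; |NT| = 32.60 ✗.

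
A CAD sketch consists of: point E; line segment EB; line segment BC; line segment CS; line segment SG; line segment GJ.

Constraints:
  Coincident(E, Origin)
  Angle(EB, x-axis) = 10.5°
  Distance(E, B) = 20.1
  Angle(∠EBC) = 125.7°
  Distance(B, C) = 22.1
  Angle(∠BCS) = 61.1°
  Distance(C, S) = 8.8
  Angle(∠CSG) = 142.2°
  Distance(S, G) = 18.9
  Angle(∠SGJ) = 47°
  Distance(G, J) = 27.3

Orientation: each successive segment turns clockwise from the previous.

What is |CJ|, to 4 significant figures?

16.27

E is at the origin; EB runs at 10.5° with length 20.1, so B = (19.76, 3.663). ∠EBC = 125.7° gives BC at -43.80° from the x-axis; with |BC| = 22.1, C = (35.71, -11.63). ∠BCS = 61.1° gives CS at -162.7° from the x-axis; with |CS| = 8.8, S = (27.31, -14.25). ∠CSG = 142.2° gives SG at 159.5° from the x-axis; with |SG| = 18.9, G = (9.609, -7.631). ∠SGJ = 47.0° gives GJ at 26.50° from the x-axis; with |GJ| = 27.3, J = (34.04, 4.550). Then |CJ| = |J − C| = 16.27.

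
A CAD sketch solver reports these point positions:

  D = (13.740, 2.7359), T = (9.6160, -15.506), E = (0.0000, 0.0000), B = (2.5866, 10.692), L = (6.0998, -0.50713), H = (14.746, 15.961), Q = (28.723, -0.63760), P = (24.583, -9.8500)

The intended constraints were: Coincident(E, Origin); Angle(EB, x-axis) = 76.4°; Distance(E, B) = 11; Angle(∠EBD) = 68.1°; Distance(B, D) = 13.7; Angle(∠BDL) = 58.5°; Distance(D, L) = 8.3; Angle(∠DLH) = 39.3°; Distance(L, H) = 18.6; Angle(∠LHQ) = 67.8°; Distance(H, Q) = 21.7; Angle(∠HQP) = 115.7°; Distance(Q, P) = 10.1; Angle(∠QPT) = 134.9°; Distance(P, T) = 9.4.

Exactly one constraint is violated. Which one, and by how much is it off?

Distance(P, T) = 9.4 — off by 6.60.

E = (0.00, 0.00) ✓; EB at 76.40° ✓; |EB| = 11.00 ✓; ∠EBD = 68.10° ✓; |BD| = 13.70 ✓; ∠BDL = 58.50° ✓; |DL| = 8.300 ✓; ∠DLH = 39.30° ✓; |LH| = 18.60 ✓; ∠LHQ = 67.80° ✓; |HQ| = 21.70 ✓; ∠HQP = 115.7° ✓; |QP| = 10.10 ✓; ∠QPT = 134.9° ✓; |PT| = 16.00 ✗.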